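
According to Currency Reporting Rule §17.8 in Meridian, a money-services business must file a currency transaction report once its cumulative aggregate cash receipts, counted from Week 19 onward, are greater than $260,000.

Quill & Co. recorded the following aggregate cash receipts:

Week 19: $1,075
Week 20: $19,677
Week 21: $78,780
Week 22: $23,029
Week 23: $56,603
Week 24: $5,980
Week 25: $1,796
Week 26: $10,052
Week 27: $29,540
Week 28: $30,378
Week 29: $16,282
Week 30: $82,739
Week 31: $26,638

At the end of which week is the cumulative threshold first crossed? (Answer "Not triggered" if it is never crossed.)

Through Week 19: $1,075
Through Week 20: $20,752
Through Week 21: $99,532
Through Week 22: $122,561
Through Week 23: $179,164
Through Week 24: $185,144
Through Week 25: $186,940
Through Week 26: $196,992
Through Week 27: $226,532
Through Week 28: $256,910
Through Week 29: $273,192 ← exceeds threshold

Week 29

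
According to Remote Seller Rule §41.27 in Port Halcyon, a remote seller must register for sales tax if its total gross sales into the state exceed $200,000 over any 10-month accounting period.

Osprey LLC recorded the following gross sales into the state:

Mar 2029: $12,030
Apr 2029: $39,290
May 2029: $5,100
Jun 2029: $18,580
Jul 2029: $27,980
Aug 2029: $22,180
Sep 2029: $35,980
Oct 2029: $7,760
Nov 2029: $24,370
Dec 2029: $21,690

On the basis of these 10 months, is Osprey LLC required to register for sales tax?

Total gross sales into the state: $12,030 + $39,290 + $5,100 + $18,580 + $27,980 + $22,180 + $35,980 + $7,760 + $24,370 + $21,690 = $214,960.
$214,960 > $200,000, so the threshold is exceeded.

Yes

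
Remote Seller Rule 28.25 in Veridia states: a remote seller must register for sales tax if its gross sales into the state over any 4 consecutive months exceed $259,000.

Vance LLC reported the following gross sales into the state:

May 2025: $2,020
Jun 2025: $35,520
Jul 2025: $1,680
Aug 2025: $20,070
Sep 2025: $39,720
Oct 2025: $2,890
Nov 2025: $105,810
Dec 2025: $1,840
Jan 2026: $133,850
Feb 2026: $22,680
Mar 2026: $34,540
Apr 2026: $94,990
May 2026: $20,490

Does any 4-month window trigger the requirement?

May 2025–Aug 2025: $2,020 + $35,520 + $1,680 + $20,070 = $59,290 (under)
Jun 2025–Sep 2025: $35,520 + $1,680 + $20,070 + $39,720 = $96,990 (under)
Jul 2025–Oct 2025: $1,680 + $20,070 + $39,720 + $2,890 = $64,360 (under)
Aug 2025–Nov 2025: $20,070 + $39,720 + $2,890 + $105,810 = $168,490 (under)
Sep 2025–Dec 2025: $39,720 + $2,890 + $105,810 + $1,840 = $150,260 (under)
Oct 2025–Jan 2026: $2,890 + $105,810 + $1,840 + $133,850 = $244,390 (under)
Nov 2025–Feb 2026: $105,810 + $1,840 + $133,850 + $22,680 = $264,180 (over)
Dec 2025–Mar 2026: $1,840 + $133,850 + $22,680 + $34,540 = $192,910 (under)
Jan 2026–Apr 2026: $133,850 + $22,680 + $34,540 + $94,990 = $286,060 (over)
Feb 2026–May 2026: $22,680 + $34,540 + $94,990 + $20,490 = $172,700 (under)
At least one window exceeds $259,000.

Yes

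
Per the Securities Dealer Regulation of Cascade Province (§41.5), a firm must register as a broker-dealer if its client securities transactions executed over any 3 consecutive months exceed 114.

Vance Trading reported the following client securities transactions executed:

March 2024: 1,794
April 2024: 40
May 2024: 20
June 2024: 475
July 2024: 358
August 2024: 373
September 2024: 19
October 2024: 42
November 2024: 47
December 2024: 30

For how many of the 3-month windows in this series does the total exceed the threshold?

7

March 2024–May 2024: 1,794 + 40 + 20 = 1,854 (over)
April 2024–June 2024: 40 + 20 + 475 = 535 (over)
May 2024–July 2024: 20 + 475 + 358 = 853 (over)
June 2024–August 2024: 475 + 358 + 373 = 1,206 (over)
July 2024–September 2024: 358 + 373 + 19 = 750 (over)
August 2024–October 2024: 373 + 19 + 42 = 434 (over)
September 2024–November 2024: 19 + 42 + 47 = 108 (under)
October 2024–December 2024: 42 + 47 + 30 = 119 (over)
7 windows exceed the threshold.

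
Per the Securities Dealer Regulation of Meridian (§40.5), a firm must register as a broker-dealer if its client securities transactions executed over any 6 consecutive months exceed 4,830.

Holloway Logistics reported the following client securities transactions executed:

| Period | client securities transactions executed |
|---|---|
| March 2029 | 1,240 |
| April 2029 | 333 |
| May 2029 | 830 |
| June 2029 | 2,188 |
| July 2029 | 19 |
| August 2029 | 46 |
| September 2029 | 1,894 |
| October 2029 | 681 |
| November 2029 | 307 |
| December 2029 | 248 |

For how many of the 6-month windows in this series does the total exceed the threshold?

March 2029–August 2029: 1,240 + 333 + 830 + 2,188 + 19 + 46 = 4,656 (under)
April 2029–September 2029: 333 + 830 + 2,188 + 19 + 46 + 1,894 = 5,310 (over)
May 2029–October 2029: 830 + 2,188 + 19 + 46 + 1,894 + 681 = 5,658 (over)
June 2029–November 2029: 2,188 + 19 + 46 + 1,894 + 681 + 307 = 5,135 (over)
July 2029–December 2029: 19 + 46 + 1,894 + 681 + 307 + 248 = 3,195 (under)
3 windows exceed the threshold.

3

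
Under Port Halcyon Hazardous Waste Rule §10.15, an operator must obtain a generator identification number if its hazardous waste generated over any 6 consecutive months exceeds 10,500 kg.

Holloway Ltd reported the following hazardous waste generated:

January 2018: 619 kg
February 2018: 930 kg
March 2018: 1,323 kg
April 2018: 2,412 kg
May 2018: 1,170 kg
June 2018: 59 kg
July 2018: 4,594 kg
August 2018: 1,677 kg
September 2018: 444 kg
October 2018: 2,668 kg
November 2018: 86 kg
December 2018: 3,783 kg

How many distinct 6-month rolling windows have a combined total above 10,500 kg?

3

January 2018–June 2018: 619 kg + 930 kg + 1,323 kg + 2,412 kg + 1,170 kg + 59 kg = 6,513 kg (under)
February 2018–July 2018: 930 kg + 1,323 kg + 2,412 kg + 1,170 kg + 59 kg + 4,594 kg = 10,488 kg (under)
March 2018–August 2018: 1,323 kg + 2,412 kg + 1,170 kg + 59 kg + 4,594 kg + 1,677 kg = 11,235 kg (over)
April 2018–September 2018: 2,412 kg + 1,170 kg + 59 kg + 4,594 kg + 1,677 kg + 444 kg = 10,356 kg (under)
May 2018–October 2018: 1,170 kg + 59 kg + 4,594 kg + 1,677 kg + 444 kg + 2,668 kg = 10,612 kg (over)
June 2018–November 2018: 59 kg + 4,594 kg + 1,677 kg + 444 kg + 2,668 kg + 86 kg = 9,528 kg (under)
July 2018–December 2018: 4,594 kg + 1,677 kg + 444 kg + 2,668 kg + 86 kg + 3,783 kg = 13,252 kg (over)
3 windows exceed the threshold.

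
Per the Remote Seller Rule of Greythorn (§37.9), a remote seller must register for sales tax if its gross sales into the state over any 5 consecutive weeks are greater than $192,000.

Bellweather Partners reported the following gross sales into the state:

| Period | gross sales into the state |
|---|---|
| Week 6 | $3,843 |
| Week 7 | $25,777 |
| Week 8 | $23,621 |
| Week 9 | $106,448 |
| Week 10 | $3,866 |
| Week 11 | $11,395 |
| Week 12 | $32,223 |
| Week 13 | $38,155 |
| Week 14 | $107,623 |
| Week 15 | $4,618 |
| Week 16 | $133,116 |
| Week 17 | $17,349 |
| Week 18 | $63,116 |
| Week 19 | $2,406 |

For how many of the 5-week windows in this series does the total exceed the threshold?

7

Week 6–Week 10: $3,843 + $25,777 + $23,621 + $106,448 + $3,866 = $163,555 (under)
Week 7–Week 11: $25,777 + $23,621 + $106,448 + $3,866 + $11,395 = $171,107 (under)
Week 8–Week 12: $23,621 + $106,448 + $3,866 + $11,395 + $32,223 = $177,553 (under)
Week 9–Week 13: $106,448 + $3,866 + $11,395 + $32,223 + $38,155 = $192,087 (over)
Week 10–Week 14: $3,866 + $11,395 + $32,223 + $38,155 + $107,623 = $193,262 (over)
Week 11–Week 15: $11,395 + $32,223 + $38,155 + $107,623 + $4,618 = $194,014 (over)
Week 12–Week 16: $32,223 + $38,155 + $107,623 + $4,618 + $133,116 = $315,735 (over)
Week 13–Week 17: $38,155 + $107,623 + $4,618 + $133,116 + $17,349 = $300,861 (over)
Week 14–Week 18: $107,623 + $4,618 + $133,116 + $17,349 + $63,116 = $325,822 (over)
Week 15–Week 19: $4,618 + $133,116 + $17,349 + $63,116 + $2,406 = $220,605 (over)
7 windows exceed the threshold.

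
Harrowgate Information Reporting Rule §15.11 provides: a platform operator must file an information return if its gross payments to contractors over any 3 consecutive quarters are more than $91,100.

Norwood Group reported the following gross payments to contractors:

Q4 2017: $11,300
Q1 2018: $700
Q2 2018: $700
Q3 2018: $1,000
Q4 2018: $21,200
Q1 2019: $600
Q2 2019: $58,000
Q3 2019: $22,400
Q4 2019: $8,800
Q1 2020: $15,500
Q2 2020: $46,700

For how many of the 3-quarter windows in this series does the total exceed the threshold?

Q4 2017–Q2 2018: $11,300 + $700 + $700 = $12,700 (under)
Q1 2018–Q3 2018: $700 + $700 + $1,000 = $2,400 (under)
Q2 2018–Q4 2018: $700 + $1,000 + $21,200 = $22,900 (under)
Q3 2018–Q1 2019: $1,000 + $21,200 + $600 = $22,800 (under)
Q4 2018–Q2 2019: $21,200 + $600 + $58,000 = $79,800 (under)
Q1 2019–Q3 2019: $600 + $58,000 + $22,400 = $81,000 (under)
Q2 2019–Q4 2019: $58,000 + $22,400 + $8,800 = $89,200 (under)
Q3 2019–Q1 2020: $22,400 + $8,800 + $15,500 = $46,700 (under)
Q4 2019–Q2 2020: $8,800 + $15,500 + $46,700 = $71,000 (under)
0 windows exceed the threshold.

0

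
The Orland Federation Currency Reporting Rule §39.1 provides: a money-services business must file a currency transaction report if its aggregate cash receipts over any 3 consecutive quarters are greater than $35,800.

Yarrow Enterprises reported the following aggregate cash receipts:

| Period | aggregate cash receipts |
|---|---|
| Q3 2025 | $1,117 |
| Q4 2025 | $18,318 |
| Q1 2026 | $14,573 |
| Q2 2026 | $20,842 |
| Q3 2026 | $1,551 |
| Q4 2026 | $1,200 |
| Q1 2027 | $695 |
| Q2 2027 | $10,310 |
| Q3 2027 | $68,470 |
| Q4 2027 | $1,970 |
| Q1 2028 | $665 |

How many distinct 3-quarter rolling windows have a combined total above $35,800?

5

Q3 2025–Q1 2026: $1,117 + $18,318 + $14,573 = $34,008 (under)
Q4 2025–Q2 2026: $18,318 + $14,573 + $20,842 = $53,733 (over)
Q1 2026–Q3 2026: $14,573 + $20,842 + $1,551 = $36,966 (over)
Q2 2026–Q4 2026: $20,842 + $1,551 + $1,200 = $23,593 (under)
Q3 2026–Q1 2027: $1,551 + $1,200 + $695 = $3,446 (under)
Q4 2026–Q2 2027: $1,200 + $695 + $10,310 = $12,205 (under)
Q1 2027–Q3 2027: $695 + $10,310 + $68,470 = $79,475 (over)
Q2 2027–Q4 2027: $10,310 + $68,470 + $1,970 = $80,750 (over)
Q3 2027–Q1 2028: $68,470 + $1,970 + $665 = $71,105 (over)
5 windows exceed the threshold.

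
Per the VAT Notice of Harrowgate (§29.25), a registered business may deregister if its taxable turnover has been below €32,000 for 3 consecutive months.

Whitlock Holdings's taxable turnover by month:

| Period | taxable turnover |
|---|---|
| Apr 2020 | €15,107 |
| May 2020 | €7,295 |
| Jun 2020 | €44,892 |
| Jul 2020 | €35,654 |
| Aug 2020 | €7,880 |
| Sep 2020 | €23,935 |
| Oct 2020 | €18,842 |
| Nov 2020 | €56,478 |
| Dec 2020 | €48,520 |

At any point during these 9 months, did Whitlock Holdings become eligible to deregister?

Months below €32,000: Apr 2020, May 2020, Aug 2020, Sep 2020, Oct 2020.
Longest run of consecutive months below the threshold: 3.
3 ≥ 3, so Whitlock Holdings became eligible.

Yes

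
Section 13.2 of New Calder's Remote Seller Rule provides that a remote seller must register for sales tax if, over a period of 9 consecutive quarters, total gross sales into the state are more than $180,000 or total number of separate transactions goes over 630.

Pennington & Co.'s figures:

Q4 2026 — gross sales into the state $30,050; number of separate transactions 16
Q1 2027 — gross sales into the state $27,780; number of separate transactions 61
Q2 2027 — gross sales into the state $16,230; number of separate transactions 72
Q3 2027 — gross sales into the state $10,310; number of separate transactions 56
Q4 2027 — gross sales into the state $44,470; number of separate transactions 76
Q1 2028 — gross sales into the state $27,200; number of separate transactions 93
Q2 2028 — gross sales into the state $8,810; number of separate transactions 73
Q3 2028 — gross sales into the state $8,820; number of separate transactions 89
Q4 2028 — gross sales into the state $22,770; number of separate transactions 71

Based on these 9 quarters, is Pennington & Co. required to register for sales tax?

Yes

Total gross sales into the state: $30,050 + $27,780 + $16,230 + $10,310 + $44,470 + $27,200 + $8,810 + $8,820 + $22,770 = $196,440 (> $180,000).
Total number of separate transactions: 16 + 61 + 72 + 56 + 76 + 93 + 73 + 89 + 71 = 607 (≤ 630).
The test is 'or': at least one threshold is exceeded.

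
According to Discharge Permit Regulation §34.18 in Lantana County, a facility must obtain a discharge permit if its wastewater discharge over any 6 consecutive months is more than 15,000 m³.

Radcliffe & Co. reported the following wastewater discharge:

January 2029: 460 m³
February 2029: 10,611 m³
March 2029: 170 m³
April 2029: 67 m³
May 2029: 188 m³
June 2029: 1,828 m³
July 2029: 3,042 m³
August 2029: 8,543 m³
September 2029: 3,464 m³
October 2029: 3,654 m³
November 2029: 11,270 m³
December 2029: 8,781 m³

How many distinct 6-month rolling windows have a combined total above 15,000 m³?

January 2029–June 2029: 460 m³ + 10,611 m³ + 170 m³ + 67 m³ + 188 m³ + 1,828 m³ = 13,324 m³ (under)
February 2029–July 2029: 10,611 m³ + 170 m³ + 67 m³ + 188 m³ + 1,828 m³ + 3,042 m³ = 15,906 m³ (over)
March 2029–August 2029: 170 m³ + 67 m³ + 188 m³ + 1,828 m³ + 3,042 m³ + 8,543 m³ = 13,838 m³ (under)
April 2029–September 2029: 67 m³ + 188 m³ + 1,828 m³ + 3,042 m³ + 8,543 m³ + 3,464 m³ = 17,132 m³ (over)
May 2029–October 2029: 188 m³ + 1,828 m³ + 3,042 m³ + 8,543 m³ + 3,464 m³ + 3,654 m³ = 20,719 m³ (over)
June 2029–November 2029: 1,828 m³ + 3,042 m³ + 8,543 m³ + 3,464 m³ + 3,654 m³ + 11,270 m³ = 31,801 m³ (over)
July 2029–December 2029: 3,042 m³ + 8,543 m³ + 3,464 m³ + 3,654 m³ + 11,270 m³ + 8,781 m³ = 38,754 m³ (over)
5 windows exceed the threshold.

5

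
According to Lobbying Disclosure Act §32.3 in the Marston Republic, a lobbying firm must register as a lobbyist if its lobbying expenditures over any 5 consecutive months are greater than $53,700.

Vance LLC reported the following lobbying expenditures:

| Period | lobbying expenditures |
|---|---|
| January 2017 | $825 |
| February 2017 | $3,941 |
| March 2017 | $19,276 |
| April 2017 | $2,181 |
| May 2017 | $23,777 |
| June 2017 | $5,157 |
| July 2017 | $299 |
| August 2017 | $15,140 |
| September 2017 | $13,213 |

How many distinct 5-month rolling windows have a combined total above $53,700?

2

January 2017–May 2017: $825 + $3,941 + $19,276 + $2,181 + $23,777 = $50,000 (under)
February 2017–June 2017: $3,941 + $19,276 + $2,181 + $23,777 + $5,157 = $54,332 (over)
March 2017–July 2017: $19,276 + $2,181 + $23,777 + $5,157 + $299 = $50,690 (under)
April 2017–August 2017: $2,181 + $23,777 + $5,157 + $299 + $15,140 = $46,554 (under)
May 2017–September 2017: $23,777 + $5,157 + $299 + $15,140 + $13,213 = $57,586 (over)
2 windows exceed the threshold.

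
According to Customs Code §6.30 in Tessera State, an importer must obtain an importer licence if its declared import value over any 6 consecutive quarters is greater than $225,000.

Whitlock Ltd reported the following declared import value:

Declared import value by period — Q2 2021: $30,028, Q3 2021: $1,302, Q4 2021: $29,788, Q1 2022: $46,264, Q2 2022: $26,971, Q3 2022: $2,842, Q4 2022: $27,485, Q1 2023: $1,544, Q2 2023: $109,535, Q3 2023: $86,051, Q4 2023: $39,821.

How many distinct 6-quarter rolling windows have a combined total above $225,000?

2

Q2 2021–Q3 2022: $30,028 + $1,302 + $29,788 + $46,264 + $26,971 + $2,842 = $137,195 (under)
Q3 2021–Q4 2022: $1,302 + $29,788 + $46,264 + $26,971 + $2,842 + $27,485 = $134,652 (under)
Q4 2021–Q1 2023: $29,788 + $46,264 + $26,971 + $2,842 + $27,485 + $1,544 = $134,894 (under)
Q1 2022–Q2 2023: $46,264 + $26,971 + $2,842 + $27,485 + $1,544 + $109,535 = $214,641 (under)
Q2 2022–Q3 2023: $26,971 + $2,842 + $27,485 + $1,544 + $109,535 + $86,051 = $254,428 (over)
Q3 2022–Q4 2023: $2,842 + $27,485 + $1,544 + $109,535 + $86,051 + $39,821 = $267,278 (over)
2 windows exceed the threshold.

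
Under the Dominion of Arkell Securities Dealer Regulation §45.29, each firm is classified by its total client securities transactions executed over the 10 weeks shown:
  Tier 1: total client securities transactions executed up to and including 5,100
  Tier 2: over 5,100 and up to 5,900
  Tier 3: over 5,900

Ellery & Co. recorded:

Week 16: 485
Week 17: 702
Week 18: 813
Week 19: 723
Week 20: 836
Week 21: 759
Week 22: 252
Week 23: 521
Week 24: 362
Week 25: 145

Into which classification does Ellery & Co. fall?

Tier 2

Total client securities transactions executed: 485 + 702 + 813 + 723 + 836 + 759 + 252 + 521 + 362 + 145 = 5,598.
5,100 < 5,598 ≤ 5,900, so Tier 2 applies.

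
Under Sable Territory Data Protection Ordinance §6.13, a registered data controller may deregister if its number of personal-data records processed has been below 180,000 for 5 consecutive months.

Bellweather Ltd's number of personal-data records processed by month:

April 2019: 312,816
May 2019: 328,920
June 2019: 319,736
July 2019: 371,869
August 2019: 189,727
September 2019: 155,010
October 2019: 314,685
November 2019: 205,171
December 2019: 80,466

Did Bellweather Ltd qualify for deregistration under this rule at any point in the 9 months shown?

No

Months below 180,000: September 2019, December 2019.
Longest run of consecutive months below the threshold: 1.
1 < 5, so Bellweather Ltd never became eligible.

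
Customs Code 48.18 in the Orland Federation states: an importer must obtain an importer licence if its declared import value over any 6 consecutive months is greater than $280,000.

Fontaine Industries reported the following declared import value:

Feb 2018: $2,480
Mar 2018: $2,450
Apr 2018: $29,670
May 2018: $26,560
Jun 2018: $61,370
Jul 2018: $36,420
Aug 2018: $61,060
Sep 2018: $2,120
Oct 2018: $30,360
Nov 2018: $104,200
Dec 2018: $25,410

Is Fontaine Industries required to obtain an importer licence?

Yes

Feb 2018–Jul 2018: $2,480 + $2,450 + $29,670 + $26,560 + $61,370 + $36,420 = $158,950 (under)
Mar 2018–Aug 2018: $2,450 + $29,670 + $26,560 + $61,370 + $36,420 + $61,060 = $217,530 (under)
Apr 2018–Sep 2018: $29,670 + $26,560 + $61,370 + $36,420 + $61,060 + $2,120 = $217,200 (under)
May 2018–Oct 2018: $26,560 + $61,370 + $36,420 + $61,060 + $2,120 + $30,360 = $217,890 (under)
Jun 2018–Nov 2018: $61,370 + $36,420 + $61,060 + $2,120 + $30,360 + $104,200 = $295,530 (over)
Jul 2018–Dec 2018: $36,420 + $61,060 + $2,120 + $30,360 + $104,200 + $25,410 = $259,570 (under)
At least one window exceeds $280,000.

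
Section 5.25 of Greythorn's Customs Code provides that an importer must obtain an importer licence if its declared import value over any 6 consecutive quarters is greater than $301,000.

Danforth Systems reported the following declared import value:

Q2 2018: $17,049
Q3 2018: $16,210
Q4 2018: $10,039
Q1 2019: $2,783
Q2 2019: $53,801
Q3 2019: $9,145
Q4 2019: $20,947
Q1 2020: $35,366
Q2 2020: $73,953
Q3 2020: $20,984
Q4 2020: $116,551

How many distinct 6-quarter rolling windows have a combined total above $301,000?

0

Q2 2018–Q3 2019: $17,049 + $16,210 + $10,039 + $2,783 + $53,801 + $9,145 = $109,027 (under)
Q3 2018–Q4 2019: $16,210 + $10,039 + $2,783 + $53,801 + $9,145 + $20,947 = $112,925 (under)
Q4 2018–Q1 2020: $10,039 + $2,783 + $53,801 + $9,145 + $20,947 + $35,366 = $132,081 (under)
Q1 2019–Q2 2020: $2,783 + $53,801 + $9,145 + $20,947 + $35,366 + $73,953 = $195,995 (under)
Q2 2019–Q3 2020: $53,801 + $9,145 + $20,947 + $35,366 + $73,953 + $20,984 = $214,196 (under)
Q3 2019–Q4 2020: $9,145 + $20,947 + $35,366 + $73,953 + $20,984 + $116,551 = $276,946 (under)
0 windows exceed the threshold.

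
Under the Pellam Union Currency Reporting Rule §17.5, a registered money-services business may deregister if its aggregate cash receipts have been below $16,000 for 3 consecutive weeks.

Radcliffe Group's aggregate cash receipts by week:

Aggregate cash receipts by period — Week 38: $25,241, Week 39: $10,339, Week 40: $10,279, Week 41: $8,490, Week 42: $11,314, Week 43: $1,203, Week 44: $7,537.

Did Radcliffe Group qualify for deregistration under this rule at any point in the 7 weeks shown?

Yes

Weeks below $16,000: Week 39, Week 40, Week 41, Week 42, Week 43, Week 44.
Longest run of consecutive weeks below the threshold: 6.
6 ≥ 3, so Radcliffe Group became eligible.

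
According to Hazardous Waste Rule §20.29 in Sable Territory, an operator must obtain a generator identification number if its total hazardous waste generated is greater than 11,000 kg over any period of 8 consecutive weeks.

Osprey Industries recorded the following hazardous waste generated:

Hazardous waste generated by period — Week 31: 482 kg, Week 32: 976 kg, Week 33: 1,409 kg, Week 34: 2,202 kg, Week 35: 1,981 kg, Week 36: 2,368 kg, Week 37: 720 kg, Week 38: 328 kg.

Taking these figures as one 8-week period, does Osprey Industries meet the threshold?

No

Total hazardous waste generated: 482 kg + 976 kg + 1,409 kg + 2,202 kg + 1,981 kg + 2,368 kg + 720 kg + 328 kg = 10,466 kg.
10,466 kg ≤ 11,000 kg, so the threshold is not exceeded.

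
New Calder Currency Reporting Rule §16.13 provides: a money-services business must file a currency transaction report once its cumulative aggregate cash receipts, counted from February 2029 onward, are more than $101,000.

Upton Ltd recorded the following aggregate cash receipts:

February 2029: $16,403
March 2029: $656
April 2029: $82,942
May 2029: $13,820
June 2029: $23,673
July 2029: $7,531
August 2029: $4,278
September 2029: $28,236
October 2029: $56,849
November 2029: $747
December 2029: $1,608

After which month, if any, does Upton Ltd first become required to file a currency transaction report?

Through February 2029: $16,403
Through March 2029: $17,059
Through April 2029: $100,001
Through May 2029: $113,821 ← exceeds threshold

May 2029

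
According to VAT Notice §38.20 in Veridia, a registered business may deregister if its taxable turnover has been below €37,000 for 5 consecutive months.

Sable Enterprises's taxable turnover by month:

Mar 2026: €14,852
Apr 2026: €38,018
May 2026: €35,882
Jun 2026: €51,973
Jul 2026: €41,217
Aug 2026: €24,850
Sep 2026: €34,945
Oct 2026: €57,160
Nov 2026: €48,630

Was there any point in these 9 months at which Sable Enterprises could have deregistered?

No

Months below €37,000: Mar 2026, May 2026, Aug 2026, Sep 2026.
Longest run of consecutive months below the threshold: 2.
2 < 5, so Sable Enterprises never became eligible.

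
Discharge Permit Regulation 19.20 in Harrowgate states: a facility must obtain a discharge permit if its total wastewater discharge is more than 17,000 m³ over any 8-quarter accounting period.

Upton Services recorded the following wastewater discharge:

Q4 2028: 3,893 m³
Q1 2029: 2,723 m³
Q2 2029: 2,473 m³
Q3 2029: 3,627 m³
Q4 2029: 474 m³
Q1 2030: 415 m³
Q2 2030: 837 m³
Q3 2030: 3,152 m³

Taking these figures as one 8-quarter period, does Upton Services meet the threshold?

Yes

Total wastewater discharge: 3,893 m³ + 2,723 m³ + 2,473 m³ + 3,627 m³ + 474 m³ + 415 m³ + 837 m³ + 3,152 m³ = 17,594 m³.
17,594 m³ > 17,000 m³, so the threshold is exceeded.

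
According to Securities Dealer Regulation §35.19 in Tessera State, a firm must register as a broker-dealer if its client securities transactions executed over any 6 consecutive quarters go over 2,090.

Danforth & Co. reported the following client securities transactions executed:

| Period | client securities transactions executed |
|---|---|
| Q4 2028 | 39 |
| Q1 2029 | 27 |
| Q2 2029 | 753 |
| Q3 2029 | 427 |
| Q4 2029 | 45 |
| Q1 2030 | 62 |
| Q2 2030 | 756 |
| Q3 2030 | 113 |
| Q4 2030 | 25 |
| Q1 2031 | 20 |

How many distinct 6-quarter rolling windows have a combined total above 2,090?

1

Q4 2028–Q1 2030: 39 + 27 + 753 + 427 + 45 + 62 = 1,353 (under)
Q1 2029–Q2 2030: 27 + 753 + 427 + 45 + 62 + 756 = 2,070 (under)
Q2 2029–Q3 2030: 753 + 427 + 45 + 62 + 756 + 113 = 2,156 (over)
Q3 2029–Q4 2030: 427 + 45 + 62 + 756 + 113 + 25 = 1,428 (under)
Q4 2029–Q1 2031: 45 + 62 + 756 + 113 + 25 + 20 = 1,021 (under)
1 window exceeds the threshold.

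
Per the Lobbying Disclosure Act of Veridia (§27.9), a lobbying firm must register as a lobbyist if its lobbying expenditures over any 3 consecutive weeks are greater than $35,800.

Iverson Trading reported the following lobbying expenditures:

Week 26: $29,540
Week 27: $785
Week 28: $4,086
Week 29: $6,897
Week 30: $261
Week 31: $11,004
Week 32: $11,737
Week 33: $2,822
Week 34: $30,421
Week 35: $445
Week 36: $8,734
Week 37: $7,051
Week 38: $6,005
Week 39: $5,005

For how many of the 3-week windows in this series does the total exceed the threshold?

Week 26–Week 28: $29,540 + $785 + $4,086 = $34,411 (under)
Week 27–Week 29: $785 + $4,086 + $6,897 = $11,768 (under)
Week 28–Week 30: $4,086 + $6,897 + $261 = $11,244 (under)
Week 29–Week 31: $6,897 + $261 + $11,004 = $18,162 (under)
Week 30–Week 32: $261 + $11,004 + $11,737 = $23,002 (under)
Week 31–Week 33: $11,004 + $11,737 + $2,822 = $25,563 (under)
Week 32–Week 34: $11,737 + $2,822 + $30,421 = $44,980 (over)
Week 33–Week 35: $2,822 + $30,421 + $445 = $33,688 (under)
Week 34–Week 36: $30,421 + $445 + $8,734 = $39,600 (over)
Week 35–Week 37: $445 + $8,734 + $7,051 = $16,230 (under)
Week 36–Week 38: $8,734 + $7,051 + $6,005 = $21,790 (under)
Week 37–Week 39: $7,051 + $6,005 + $5,005 = $18,061 (under)
2 windows exceed the threshold.

2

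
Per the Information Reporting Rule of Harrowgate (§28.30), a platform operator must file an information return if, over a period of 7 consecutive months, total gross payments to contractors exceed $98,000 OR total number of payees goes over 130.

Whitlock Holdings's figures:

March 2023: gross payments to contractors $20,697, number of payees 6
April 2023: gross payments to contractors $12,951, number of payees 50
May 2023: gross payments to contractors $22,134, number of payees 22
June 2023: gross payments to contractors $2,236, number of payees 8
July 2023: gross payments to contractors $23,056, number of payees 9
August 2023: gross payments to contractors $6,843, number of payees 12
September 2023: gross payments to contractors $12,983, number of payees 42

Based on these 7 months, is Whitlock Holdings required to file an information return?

Yes

Total gross payments to contractors: $20,697 + $12,951 + $22,134 + $2,236 + $23,056 + $6,843 + $12,983 = $100,900 (> $98,000).
Total number of payees: 6 + 50 + 22 + 8 + 9 + 12 + 42 = 149 (> 130).
The test is 'or': at least one threshold is exceeded.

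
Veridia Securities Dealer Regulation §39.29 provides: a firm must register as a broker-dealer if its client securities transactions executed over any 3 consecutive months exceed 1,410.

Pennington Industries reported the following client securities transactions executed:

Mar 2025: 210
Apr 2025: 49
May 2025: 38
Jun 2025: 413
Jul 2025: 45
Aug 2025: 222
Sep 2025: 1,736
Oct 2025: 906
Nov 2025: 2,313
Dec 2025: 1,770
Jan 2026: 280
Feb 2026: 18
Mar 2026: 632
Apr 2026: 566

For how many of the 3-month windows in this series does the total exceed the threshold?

6

Mar 2025–May 2025: 210 + 49 + 38 = 297 (under)
Apr 2025–Jun 2025: 49 + 38 + 413 = 500 (under)
May 2025–Jul 2025: 38 + 413 + 45 = 496 (under)
Jun 2025–Aug 2025: 413 + 45 + 222 = 680 (under)
Jul 2025–Sep 2025: 45 + 222 + 1,736 = 2,003 (over)
Aug 2025–Oct 2025: 222 + 1,736 + 906 = 2,864 (over)
Sep 2025–Nov 2025: 1,736 + 906 + 2,313 = 4,955 (over)
Oct 2025–Dec 2025: 906 + 2,313 + 1,770 = 4,989 (over)
Nov 2025–Jan 2026: 2,313 + 1,770 + 280 = 4,363 (over)
Dec 2025–Feb 2026: 1,770 + 280 + 18 = 2,068 (over)
Jan 2026–Mar 2026: 280 + 18 + 632 = 930 (under)
Feb 2026–Apr 2026: 18 + 632 + 566 = 1,216 (under)
6 windows exceed the threshold.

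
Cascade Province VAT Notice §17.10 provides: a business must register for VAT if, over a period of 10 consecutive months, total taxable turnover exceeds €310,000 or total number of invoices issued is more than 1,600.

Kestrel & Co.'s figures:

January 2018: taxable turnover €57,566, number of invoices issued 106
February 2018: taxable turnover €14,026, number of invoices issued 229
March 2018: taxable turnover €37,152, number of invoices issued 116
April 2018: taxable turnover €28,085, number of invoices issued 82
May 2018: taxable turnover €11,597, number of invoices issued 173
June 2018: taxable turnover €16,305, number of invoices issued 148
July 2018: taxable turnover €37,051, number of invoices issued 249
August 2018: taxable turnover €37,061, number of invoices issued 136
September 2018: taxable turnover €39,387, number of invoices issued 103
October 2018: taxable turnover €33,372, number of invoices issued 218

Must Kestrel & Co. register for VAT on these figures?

Total taxable turnover: €57,566 + €14,026 + €37,152 + €28,085 + €11,597 + €16,305 + €37,051 + €37,061 + €39,387 + €33,372 = €311,602 (> €310,000).
Total number of invoices issued: 106 + 229 + 116 + 82 + 173 + 148 + 249 + 136 + 103 + 218 = 1,560 (≤ 1,600).
The test is 'or': at least one threshold is exceeded.

Yes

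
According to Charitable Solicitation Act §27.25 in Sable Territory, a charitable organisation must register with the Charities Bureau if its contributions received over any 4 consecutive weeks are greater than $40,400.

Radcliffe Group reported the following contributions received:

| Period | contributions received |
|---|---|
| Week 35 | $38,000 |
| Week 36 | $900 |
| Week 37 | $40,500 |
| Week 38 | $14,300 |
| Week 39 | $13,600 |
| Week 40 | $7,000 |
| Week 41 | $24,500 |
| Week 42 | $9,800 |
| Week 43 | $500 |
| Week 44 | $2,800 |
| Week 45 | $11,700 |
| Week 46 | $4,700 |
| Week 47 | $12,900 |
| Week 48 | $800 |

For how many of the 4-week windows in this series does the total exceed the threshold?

Week 35–Week 38: $38,000 + $900 + $40,500 + $14,300 = $93,700 (over)
Week 36–Week 39: $900 + $40,500 + $14,300 + $13,600 = $69,300 (over)
Week 37–Week 40: $40,500 + $14,300 + $13,600 + $7,000 = $75,400 (over)
Week 38–Week 41: $14,300 + $13,600 + $7,000 + $24,500 = $59,400 (over)
Week 39–Week 42: $13,600 + $7,000 + $24,500 + $9,800 = $54,900 (over)
Week 40–Week 43: $7,000 + $24,500 + $9,800 + $500 = $41,800 (over)
Week 41–Week 44: $24,500 + $9,800 + $500 + $2,800 = $37,600 (under)
Week 42–Week 45: $9,800 + $500 + $2,800 + $11,700 = $24,800 (under)
Week 43–Week 46: $500 + $2,800 + $11,700 + $4,700 = $19,700 (under)
Week 44–Week 47: $2,800 + $11,700 + $4,700 + $12,900 = $32,100 (under)
Week 45–Week 48: $11,700 + $4,700 + $12,900 + $800 = $30,100 (under)
6 windows exceed the threshold.

6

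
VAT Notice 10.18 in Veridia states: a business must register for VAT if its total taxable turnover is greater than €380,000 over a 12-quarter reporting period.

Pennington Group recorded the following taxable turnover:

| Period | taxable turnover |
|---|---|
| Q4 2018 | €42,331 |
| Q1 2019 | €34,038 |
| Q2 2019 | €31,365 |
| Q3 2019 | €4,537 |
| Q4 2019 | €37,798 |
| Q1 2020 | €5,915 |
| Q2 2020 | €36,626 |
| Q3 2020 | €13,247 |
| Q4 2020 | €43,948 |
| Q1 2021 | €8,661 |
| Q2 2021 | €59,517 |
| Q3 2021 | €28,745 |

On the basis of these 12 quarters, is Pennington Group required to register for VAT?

No

Total taxable turnover: €42,331 + €34,038 + €31,365 + €4,537 + €37,798 + €5,915 + €36,626 + €13,247 + €43,948 + €8,661 + €59,517 + €28,745 = €346,728.
€346,728 ≤ €380,000, so the threshold is not exceeded.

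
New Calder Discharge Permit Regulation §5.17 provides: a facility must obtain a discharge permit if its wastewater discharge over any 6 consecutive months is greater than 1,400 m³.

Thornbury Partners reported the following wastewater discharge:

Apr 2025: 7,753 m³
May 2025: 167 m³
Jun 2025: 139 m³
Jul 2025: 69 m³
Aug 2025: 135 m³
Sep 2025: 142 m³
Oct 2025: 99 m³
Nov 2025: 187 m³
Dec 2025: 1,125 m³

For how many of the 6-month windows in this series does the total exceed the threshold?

2

Apr 2025–Sep 2025: 7,753 m³ + 167 m³ + 139 m³ + 69 m³ + 135 m³ + 142 m³ = 8,405 m³ (over)
May 2025–Oct 2025: 167 m³ + 139 m³ + 69 m³ + 135 m³ + 142 m³ + 99 m³ = 751 m³ (under)
Jun 2025–Nov 2025: 139 m³ + 69 m³ + 135 m³ + 142 m³ + 99 m³ + 187 m³ = 771 m³ (under)
Jul 2025–Dec 2025: 69 m³ + 135 m³ + 142 m³ + 99 m³ + 187 m³ + 1,125 m³ = 1,757 m³ (over)
2 windows exceed the threshold.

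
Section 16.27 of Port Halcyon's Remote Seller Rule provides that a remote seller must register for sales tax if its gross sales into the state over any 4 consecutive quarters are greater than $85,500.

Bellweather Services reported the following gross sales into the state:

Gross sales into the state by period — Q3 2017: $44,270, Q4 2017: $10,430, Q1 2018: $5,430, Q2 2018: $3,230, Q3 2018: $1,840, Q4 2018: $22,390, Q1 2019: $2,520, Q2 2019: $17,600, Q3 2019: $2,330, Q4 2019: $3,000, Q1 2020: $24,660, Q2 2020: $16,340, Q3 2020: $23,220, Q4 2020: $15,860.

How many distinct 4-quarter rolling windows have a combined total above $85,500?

0

Q3 2017–Q2 2018: $44,270 + $10,430 + $5,430 + $3,230 = $63,360 (under)
Q4 2017–Q3 2018: $10,430 + $5,430 + $3,230 + $1,840 = $20,930 (under)
Q1 2018–Q4 2018: $5,430 + $3,230 + $1,840 + $22,390 = $32,890 (under)
Q2 2018–Q1 2019: $3,230 + $1,840 + $22,390 + $2,520 = $29,980 (under)
Q3 2018–Q2 2019: $1,840 + $22,390 + $2,520 + $17,600 = $44,350 (under)
Q4 2018–Q3 2019: $22,390 + $2,520 + $17,600 + $2,330 = $44,840 (under)
Q1 2019–Q4 2019: $2,520 + $17,600 + $2,330 + $3,000 = $25,450 (under)
Q2 2019–Q1 2020: $17,600 + $2,330 + $3,000 + $24,660 = $47,590 (under)
Q3 2019–Q2 2020: $2,330 + $3,000 + $24,660 + $16,340 = $46,330 (under)
Q4 2019–Q3 2020: $3,000 + $24,660 + $16,340 + $23,220 = $67,220 (under)
Q1 2020–Q4 2020: $24,660 + $16,340 + $23,220 + $15,860 = $80,080 (under)
0 windows exceed the threshold.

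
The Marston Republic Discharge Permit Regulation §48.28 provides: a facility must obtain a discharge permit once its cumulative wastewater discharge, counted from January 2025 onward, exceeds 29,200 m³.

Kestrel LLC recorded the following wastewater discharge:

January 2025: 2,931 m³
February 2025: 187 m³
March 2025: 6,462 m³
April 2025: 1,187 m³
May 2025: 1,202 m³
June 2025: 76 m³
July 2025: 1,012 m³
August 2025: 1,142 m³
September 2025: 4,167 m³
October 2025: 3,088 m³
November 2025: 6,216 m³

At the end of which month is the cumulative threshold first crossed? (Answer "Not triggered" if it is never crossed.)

Through January 2025: 2,931 m³
Through February 2025: 3,118 m³
Through March 2025: 9,580 m³
Through April 2025: 10,767 m³
Through May 2025: 11,969 m³
Through June 2025: 12,045 m³
Through July 2025: 13,057 m³
Through August 2025: 14,199 m³
Through September 2025: 18,366 m³
Through October 2025: 21,454 m³
Through November 2025: 27,670 m³
Final cumulative total 27,670 m³ ≤ 29,200 m³; the threshold is never exceeded.

Not triggered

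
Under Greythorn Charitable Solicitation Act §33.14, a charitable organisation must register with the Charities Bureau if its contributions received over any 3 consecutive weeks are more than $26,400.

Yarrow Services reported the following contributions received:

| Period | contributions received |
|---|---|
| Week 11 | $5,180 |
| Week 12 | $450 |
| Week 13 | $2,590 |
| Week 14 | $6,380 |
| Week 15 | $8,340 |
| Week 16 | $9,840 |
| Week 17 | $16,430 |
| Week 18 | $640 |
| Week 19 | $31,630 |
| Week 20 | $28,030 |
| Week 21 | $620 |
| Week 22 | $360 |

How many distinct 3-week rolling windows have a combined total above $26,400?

Week 11–Week 13: $5,180 + $450 + $2,590 = $8,220 (under)
Week 12–Week 14: $450 + $2,590 + $6,380 = $9,420 (under)
Week 13–Week 15: $2,590 + $6,380 + $8,340 = $17,310 (under)
Week 14–Week 16: $6,380 + $8,340 + $9,840 = $24,560 (under)
Week 15–Week 17: $8,340 + $9,840 + $16,430 = $34,610 (over)
Week 16–Week 18: $9,840 + $16,430 + $640 = $26,910 (over)
Week 17–Week 19: $16,430 + $640 + $31,630 = $48,700 (over)
Week 18–Week 20: $640 + $31,630 + $28,030 = $60,300 (over)
Week 19–Week 21: $31,630 + $28,030 + $620 = $60,280 (over)
Week 20–Week 22: $28,030 + $620 + $360 = $29,010 (over)
6 windows exceed the threshold.

6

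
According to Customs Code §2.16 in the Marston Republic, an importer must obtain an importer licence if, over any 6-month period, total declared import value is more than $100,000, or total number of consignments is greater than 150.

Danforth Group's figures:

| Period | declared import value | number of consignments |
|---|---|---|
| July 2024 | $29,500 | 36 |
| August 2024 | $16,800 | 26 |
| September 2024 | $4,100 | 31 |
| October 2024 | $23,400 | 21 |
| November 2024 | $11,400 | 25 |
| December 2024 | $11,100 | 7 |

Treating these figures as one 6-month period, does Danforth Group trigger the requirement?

Total declared import value: $29,500 + $16,800 + $4,100 + $23,400 + $11,400 + $11,100 = $96,300 (≤ $100,000).
Total number of consignments: 36 + 26 + 31 + 21 + 25 + 7 = 146 (≤ 150).
The test is 'or': neither threshold is exceeded.

No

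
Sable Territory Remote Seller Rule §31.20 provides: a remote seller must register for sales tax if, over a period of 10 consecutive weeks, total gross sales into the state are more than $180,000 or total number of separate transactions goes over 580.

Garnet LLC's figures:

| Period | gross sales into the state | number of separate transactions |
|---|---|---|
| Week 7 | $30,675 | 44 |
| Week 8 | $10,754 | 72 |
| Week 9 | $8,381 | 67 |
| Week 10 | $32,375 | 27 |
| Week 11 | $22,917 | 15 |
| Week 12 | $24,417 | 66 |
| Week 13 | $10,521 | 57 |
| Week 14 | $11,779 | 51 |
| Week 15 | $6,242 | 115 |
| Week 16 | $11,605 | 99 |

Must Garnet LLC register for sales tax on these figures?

Total gross sales into the state: $30,675 + $10,754 + $8,381 + $32,375 + $22,917 + $24,417 + $10,521 + $11,779 + $6,242 + $11,605 = $169,666 (≤ $180,000).
Total number of separate transactions: 44 + 72 + 67 + 27 + 15 + 66 + 57 + 51 + 115 + 99 = 613 (> 580).
The test is 'or': at least one threshold is exceeded.

Yes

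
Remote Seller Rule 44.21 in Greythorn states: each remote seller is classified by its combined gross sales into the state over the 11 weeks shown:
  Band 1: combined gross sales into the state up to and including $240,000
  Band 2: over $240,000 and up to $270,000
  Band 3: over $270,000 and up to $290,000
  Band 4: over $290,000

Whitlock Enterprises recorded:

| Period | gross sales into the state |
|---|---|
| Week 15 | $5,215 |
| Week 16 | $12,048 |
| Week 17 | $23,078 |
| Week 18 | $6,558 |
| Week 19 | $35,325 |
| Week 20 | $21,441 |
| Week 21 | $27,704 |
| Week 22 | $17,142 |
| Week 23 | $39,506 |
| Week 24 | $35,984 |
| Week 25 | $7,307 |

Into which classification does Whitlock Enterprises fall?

Band 1

Combined gross sales into the state: $5,215 + $12,048 + $23,078 + $6,558 + $35,325 + $21,441 + $27,704 + $17,142 + $39,506 + $35,984 + $7,307 = $231,308.
$231,308 ≤ $240,000, so Band 1 applies.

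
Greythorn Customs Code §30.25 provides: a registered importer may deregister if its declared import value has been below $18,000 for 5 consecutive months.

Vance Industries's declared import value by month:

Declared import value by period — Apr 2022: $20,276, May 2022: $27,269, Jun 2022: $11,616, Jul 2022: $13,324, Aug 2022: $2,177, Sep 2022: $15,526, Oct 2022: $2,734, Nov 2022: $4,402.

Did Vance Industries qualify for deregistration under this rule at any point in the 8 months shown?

Months below $18,000: Jun 2022, Jul 2022, Aug 2022, Sep 2022, Oct 2022, Nov 2022.
Longest run of consecutive months below the threshold: 6.
6 ≥ 5, so Vance Industries became eligible.

Yes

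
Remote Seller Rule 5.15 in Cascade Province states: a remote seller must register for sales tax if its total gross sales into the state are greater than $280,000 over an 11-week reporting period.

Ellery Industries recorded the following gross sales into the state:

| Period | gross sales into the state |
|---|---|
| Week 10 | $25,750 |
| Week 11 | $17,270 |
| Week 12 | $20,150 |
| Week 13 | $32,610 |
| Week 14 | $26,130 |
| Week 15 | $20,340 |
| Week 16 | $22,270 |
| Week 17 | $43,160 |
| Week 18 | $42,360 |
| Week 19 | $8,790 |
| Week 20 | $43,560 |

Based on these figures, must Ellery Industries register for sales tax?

Total gross sales into the state: $25,750 + $17,270 + $20,150 + $32,610 + $26,130 + $20,340 + $22,270 + $43,160 + $42,360 + $8,790 + $43,560 = $302,390.
$302,390 > $280,000, so the threshold is exceeded.

Yes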